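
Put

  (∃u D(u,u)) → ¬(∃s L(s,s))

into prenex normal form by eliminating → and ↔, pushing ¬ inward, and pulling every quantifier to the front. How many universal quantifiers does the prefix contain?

2

Rewrite implications/biconditionals: A → B as ¬A ∨ B.
  ¬(∃u D(u,u)) ∨ ¬(∃s L(s,s))
Drive negations inward (¬∀x A ≡ ∃x ¬A, ¬∃x A ≡ ∀x ¬A, De Morgan for ∧/∨):
  (∀u ¬D(u,u)) ∨ (∀s ¬L(s,s))
All bound variables are already distinct, so no renaming is needed.
Finally move all quantifiers to the prefix:
  ∀u ∀s (¬D(u,u) ∨ ¬L(s,s))
The prefix is ∀u ∀s: 2 universal, 0 existential.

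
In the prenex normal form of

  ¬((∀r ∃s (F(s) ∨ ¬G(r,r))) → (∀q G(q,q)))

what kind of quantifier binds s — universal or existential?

First replace A → B with ¬A ∨ B.
  ¬(¬(∀r ∃s (F(s) ∨ ¬G(r,r))) ∨ (∀q G(q,q)))
Drive negations inward (¬∀x A ≡ ∃x ¬A, ¬∃x A ≡ ∀x ¬A, De Morgan for ∧/∨):
  (∀r ∃s (F(s) ∨ ¬G(r,r))) ∧ (∃q ¬G(q,q))
Extract every quantifier outward, since the variables are now distinct and don't occur free across branches:
  ∀r ∃s ∃q ((F(s) ∨ ¬G(r,r)) ∧ ¬G(q,q))
The quantifier ∃s sits under an even number of negations (counting the antecedent side of each →), so it remains existential.

existential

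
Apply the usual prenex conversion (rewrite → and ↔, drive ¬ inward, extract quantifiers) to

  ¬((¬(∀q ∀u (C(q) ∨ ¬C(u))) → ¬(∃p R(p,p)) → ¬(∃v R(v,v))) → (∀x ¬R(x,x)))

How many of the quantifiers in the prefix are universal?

First replace A → B with ¬A ∨ B.
  ¬(¬(¬¬(∀q ∀u (C(q) ∨ ¬C(u))) ∨ ¬¬(∃p R(p,p)) ∨ ¬(∃v R(v,v))) ∨ (∀x ¬R(x,x)))
Move each ¬ inward, flipping quantifiers it crosses:
  ((∀q ∀u (C(q) ∨ ¬C(u))) ∨ (∃p R(p,p)) ∨ (∀v ¬R(v,v))) ∧ (∃x R(x,x))
Finally move all quantifiers to the prefix:
  ∀q ∀u ∃p ∀v ∃x ((C(q) ∨ ¬C(u) ∨ R(p,p) ∨ ¬R(v,v)) ∧ R(x,x))
The prefix is ∀q ∀u ∃p ∀v ∃x: 3 universal, 2 existential.

3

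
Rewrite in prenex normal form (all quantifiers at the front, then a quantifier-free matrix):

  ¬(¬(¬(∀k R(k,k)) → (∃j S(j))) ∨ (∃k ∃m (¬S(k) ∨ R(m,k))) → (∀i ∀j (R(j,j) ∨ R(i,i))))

Eliminate → and ↔ using ¬ and ∨.
  ¬(¬(¬(¬¬(∀k R(k,k)) ∨ (∃j S(j))) ∨ (∃k ∃m (¬S(k) ∨ R(m,k)))) ∨ (∀i ∀j (R(j,j) ∨ R(i,i))))
Push ¬ through the quantifiers and connectives to reach negation normal form:
  ((∃k ¬R(k,k)) ∧ (∀j ¬S(j)) ∨ (∃k ∃m (¬S(k) ∨ R(m,k)))) ∧ (∃i ∃j (¬R(j,j) ∧ ¬R(i,i)))
Standardize variables apart so no two quantifiers bind the same name: k↦y, j↦z1.
  ((∃k ¬R(k,k)) ∧ (∀j ¬S(j)) ∨ (∃y ∃m (¬S(y) ∨ R(m,y)))) ∧ (∃i ∃z1 (¬R(z1,z1) ∧ ¬R(i,i)))
Finally move all quantifiers to the prefix:
  ∃k ∀j ∃y ∃m ∃i ∃z1 ((¬R(k,k) ∧ ¬S(j) ∨ ¬S(y) ∨ R(m,y)) ∧ ¬R(z1,z1) ∧ ¬R(i,i))

∃k ∀j ∃y ∃m ∃i ∃z1 ((¬R(k,k) ∧ ¬S(j) ∨ ¬S(y) ∨ R(m,y)) ∧ ¬R(z1,z1) ∧ ¬R(i,i))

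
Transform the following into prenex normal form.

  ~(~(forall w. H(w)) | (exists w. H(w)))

forall w. forall a. (H(w) & ~H(a))

Drive negations inward (¬∀x A ≡ ∃x ¬A, ¬∃x A ≡ ∀x ¬A, De Morgan for ∧/∨):
  (forall w. H(w)) & (forall w. ~H(w))
Give each quantifier a distinct variable: w↦a.
  (forall w. H(w)) & (forall a. ~H(a))
Finally move all quantifiers to the prefix:
  forall w. forall a. (H(w) & ~H(a))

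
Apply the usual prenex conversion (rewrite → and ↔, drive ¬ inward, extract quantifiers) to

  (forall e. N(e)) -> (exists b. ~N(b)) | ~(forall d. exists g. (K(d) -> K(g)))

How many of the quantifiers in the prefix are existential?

First replace A → B with ¬A ∨ B.
  ~(forall e. N(e)) | (exists b. ~N(b)) | ~(forall d. exists g. (~K(d) | K(g)))
Drive negations inward (¬∀x A ≡ ∃x ¬A, ¬∃x A ≡ ∀x ¬A, De Morgan for ∧/∨):
  (exists e. ~N(e)) | (exists b. ~N(b)) | (exists d. forall g. (K(d) & ~K(g)))
All bound variables are already distinct, so no renaming is needed.
Finally move all quantifiers to the prefix:
  exists e. exists b. exists d. forall g. (~N(e) | ~N(b) | K(d) & ~K(g))
The prefix is exists e exists b exists d forall g: 1 universal, 3 existential.

3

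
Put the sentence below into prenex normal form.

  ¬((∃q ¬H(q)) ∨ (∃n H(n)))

∀q ∀n (H(q) ∧ ¬H(n))

Push ¬ through the quantifiers and connectives to reach negation normal form:
  (∀q H(q)) ∧ (∀n ¬H(n))
Pull the quantifiers to the front (each side's bound variable is not free in the other side):
  ∀q ∀n (H(q) ∧ ¬H(n))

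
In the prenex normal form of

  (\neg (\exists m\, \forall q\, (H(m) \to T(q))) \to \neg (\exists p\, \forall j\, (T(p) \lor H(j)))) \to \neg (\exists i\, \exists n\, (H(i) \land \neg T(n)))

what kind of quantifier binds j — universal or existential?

Eliminate → and ↔ using ¬ and ∨.
  \neg (\neg \neg (\exists m\, \forall q\, (\neg H(m) \lor T(q))) \lor \neg (\exists p\, \forall j\, (T(p) \lor H(j)))) \lor \neg (\exists i\, \exists n\, (H(i) \land \neg T(n)))
Move each ¬ inward, flipping quantifiers it crosses:
  (\forall m\, \exists q\, (H(m) \land \neg T(q))) \land (\exists p\, \forall j\, (T(p) \lor H(j))) \lor (\forall i\, \forall n\, (\neg H(i) \lor T(n)))
All bound variables are already distinct, so no renaming is needed.
Pull the quantifiers to the front (each side's bound variable is not free in the other side):
  \forall m\, \exists q\, \exists p\, \forall j\, \forall i\, \forall n\, (H(m) \land \neg T(q) \land (T(p) \lor H(j)) \lor \neg H(i) \lor T(n))
The quantifier \forall j sits under an even number of negations (counting the antecedent side of each →), so it remains universal.

universal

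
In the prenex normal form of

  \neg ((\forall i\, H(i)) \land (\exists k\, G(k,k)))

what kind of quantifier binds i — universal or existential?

Move each ¬ inward, flipping quantifiers it crosses:
  (\exists i\, \neg H(i)) \lor (\forall k\, \neg G(k,k))
All bound variables are already distinct, so no renaming is needed.
Pull the quantifiers to the front (each side's bound variable is not free in the other side):
  \exists i\, \forall k\, (\neg H(i) \lor \neg G(k,k))
The quantifier \forall i sits under an odd number of negations, so it flips to \exists i.

existential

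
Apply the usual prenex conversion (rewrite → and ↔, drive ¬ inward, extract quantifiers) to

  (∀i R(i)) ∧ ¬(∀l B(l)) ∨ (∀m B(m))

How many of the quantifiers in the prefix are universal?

Push ¬ through the quantifiers and connectives to reach negation normal form:
  (∀i R(i)) ∧ (∃l ¬B(l)) ∨ (∀m B(m))
All bound variables are already distinct, so no renaming is needed.
Finally move all quantifiers to the prefix:
  ∀i ∃l ∀m (R(i) ∧ ¬B(l) ∨ B(m))
The prefix is ∀i ∃l ∀m: 2 universal, 1 existential.

2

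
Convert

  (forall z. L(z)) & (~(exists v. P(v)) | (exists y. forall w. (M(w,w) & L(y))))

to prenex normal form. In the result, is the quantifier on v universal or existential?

Move each ¬ inward, flipping quantifiers it crosses:
  (forall z. L(z)) & ((forall v. ~P(v)) | (exists y. forall w. (M(w,w) & L(y))))
All bound variables are already distinct, so no renaming is needed.
Extract every quantifier outward, since the variables are now distinct and don't occur free across branches:
  forall z. forall v. exists y. forall w. (L(z) & (~P(v) | M(w,w) & L(y)))
The quantifier exists v sits under an odd number of negations, so it flips to forall v.

universal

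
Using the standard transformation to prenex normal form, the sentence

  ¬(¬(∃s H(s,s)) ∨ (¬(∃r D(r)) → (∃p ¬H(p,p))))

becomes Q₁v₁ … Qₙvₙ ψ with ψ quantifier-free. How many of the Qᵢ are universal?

2

Eliminate → and ↔ using ¬ and ∨.
  ¬(¬(∃s H(s,s)) ∨ ¬¬(∃r D(r)) ∨ (∃p ¬H(p,p)))
Push ¬ through the quantifiers and connectives to reach negation normal form:
  (∃s H(s,s)) ∧ (∀r ¬D(r)) ∧ (∀p H(p,p))
Pull the quantifiers to the front (each side's bound variable is not free in the other side):
  ∃s ∀r ∀p (H(s,s) ∧ ¬D(r) ∧ H(p,p))
The prefix is ∃s ∀r ∀p: 2 universal, 1 existential.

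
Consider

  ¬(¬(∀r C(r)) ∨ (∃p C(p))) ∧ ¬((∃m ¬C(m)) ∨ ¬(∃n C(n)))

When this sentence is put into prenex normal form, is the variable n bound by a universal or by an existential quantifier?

existential

Drive negations inward (¬∀x A ≡ ∃x ¬A, ¬∃x A ≡ ∀x ¬A, De Morgan for ∧/∨):
  (∀r C(r)) ∧ (∀p ¬C(p)) ∧ (∀m C(m)) ∧ (∃n C(n))
All bound variables are already distinct, so no renaming is needed.
Extract every quantifier outward, since the variables are now distinct and don't occur free across branches:
  ∀r ∀p ∀m ∃n (C(r) ∧ ¬C(p) ∧ C(m) ∧ C(n))
The quantifier ∃n sits under an even number of negations, so it remains existential.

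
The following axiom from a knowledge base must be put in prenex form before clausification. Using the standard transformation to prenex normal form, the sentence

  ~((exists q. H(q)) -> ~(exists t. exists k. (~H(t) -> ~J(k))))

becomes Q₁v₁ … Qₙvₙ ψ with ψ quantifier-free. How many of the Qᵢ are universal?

0

First replace A → B with ¬A ∨ B.
  ~(~(exists q. H(q)) | ~(exists t. exists k. (~~H(t) | ~J(k))))
Drive negations inward (¬∀x A ≡ ∃x ¬A, ¬∃x A ≡ ∀x ¬A, De Morgan for ∧/∨):
  (exists q. H(q)) & (exists t. exists k. (H(t) | ~J(k)))
All bound variables are already distinct, so no renaming is needed.
Pull the quantifiers to the front (each side's bound variable is not free in the other side):
  exists q. exists t. exists k. (H(q) & (H(t) | ~J(k)))
The prefix is exists q exists t exists k: 0 universal, 3 existential.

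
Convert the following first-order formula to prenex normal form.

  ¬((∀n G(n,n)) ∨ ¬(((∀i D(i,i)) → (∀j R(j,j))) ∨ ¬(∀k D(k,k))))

Eliminate → and ↔ using ¬ and ∨.
  ¬((∀n G(n,n)) ∨ ¬(¬(∀i D(i,i)) ∨ (∀j R(j,j)) ∨ ¬(∀k D(k,k))))
Push ¬ through the quantifiers and connectives to reach negation normal form:
  (∃n ¬G(n,n)) ∧ ((∃i ¬D(i,i)) ∨ (∀j R(j,j)) ∨ (∃k ¬D(k,k)))
All bound variables are already distinct, so no renaming is needed.
Pull the quantifiers to the front (each side's bound variable is not free in the other side):
  ∃n ∃i ∀j ∃k (¬G(n,n) ∧ (¬D(i,i) ∨ R(j,j) ∨ ¬D(k,k)))

∃n ∃i ∀j ∃k (¬G(n,n) ∧ (¬D(i,i) ∨ R(j,j) ∨ ¬D(k,k)))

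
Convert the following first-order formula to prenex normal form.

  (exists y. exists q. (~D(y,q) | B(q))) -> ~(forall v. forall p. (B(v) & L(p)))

forall y. forall q. exists v. exists p. (D(y,q) & ~B(q) | ~B(v) | ~L(p))

Eliminate → and ↔ using ¬ and ∨.
  ~(exists y. exists q. (~D(y,q) | B(q))) | ~(forall v. forall p. (B(v) & L(p)))
Push ¬ through the quantifiers and connectives to reach negation normal form:
  (forall y. forall q. (D(y,q) & ~B(q))) | (exists v. exists p. (~B(v) | ~L(p)))
Pull the quantifiers to the front (each side's bound variable is not free in the other side):
  forall y. forall q. exists v. exists p. (D(y,q) & ~B(q) | ~B(v) | ~L(p))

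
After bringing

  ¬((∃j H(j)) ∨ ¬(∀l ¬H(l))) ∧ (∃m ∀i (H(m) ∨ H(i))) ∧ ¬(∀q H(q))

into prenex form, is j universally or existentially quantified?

Drive negations inward (¬∀x A ≡ ∃x ¬A, ¬∃x A ≡ ∀x ¬A, De Morgan for ∧/∨):
  (∀j ¬H(j)) ∧ (∀l ¬H(l)) ∧ (∃m ∀i (H(m) ∨ H(i))) ∧ (∃q ¬H(q))
Extract every quantifier outward, since the variables are now distinct and don't occur free across branches:
  ∀j ∀l ∃m ∀i ∃q (¬H(j) ∧ ¬H(l) ∧ (H(m) ∨ H(i)) ∧ ¬H(q))
The quantifier ∃j sits under an odd number of negations, so it flips to ∀j.

universal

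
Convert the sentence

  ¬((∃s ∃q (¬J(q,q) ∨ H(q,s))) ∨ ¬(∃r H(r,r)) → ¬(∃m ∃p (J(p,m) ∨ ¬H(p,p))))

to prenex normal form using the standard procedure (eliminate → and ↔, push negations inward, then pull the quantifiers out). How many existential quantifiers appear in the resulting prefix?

Rewrite implications/biconditionals: A → B as ¬A ∨ B.
  ¬(¬((∃s ∃q (¬J(q,q) ∨ H(q,s))) ∨ ¬(∃r H(r,r))) ∨ ¬(∃m ∃p (J(p,m) ∨ ¬H(p,p))))
Drive negations inward (¬∀x A ≡ ∃x ¬A, ¬∃x A ≡ ∀x ¬A, De Morgan for ∧/∨):
  ((∃s ∃q (¬J(q,q) ∨ H(q,s))) ∨ (∀r ¬H(r,r))) ∧ (∃m ∃p (J(p,m) ∨ ¬H(p,p)))
All bound variables are already distinct, so no renaming is needed.
Pull the quantifiers to the front (each side's bound variable is not free in the other side):
  ∃s ∃q ∀r ∃m ∃p ((¬J(q,q) ∨ H(q,s) ∨ ¬H(r,r)) ∧ (J(p,m) ∨ ¬H(p,p)))
The prefix is ∃s ∃q ∀r ∃m ∃p: 1 universal, 4 existential.

4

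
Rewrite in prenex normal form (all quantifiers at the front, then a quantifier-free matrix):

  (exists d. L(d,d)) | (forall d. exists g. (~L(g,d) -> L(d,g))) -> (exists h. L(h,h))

forall d. exists u1. forall g. exists h. (~L(d,d) & ~L(g,u1) & ~L(u1,g) | L(h,h))

Eliminate → and ↔ using ¬ and ∨.
  ~((exists d. L(d,d)) | (forall d. exists g. (~~L(g,d) | L(d,g)))) | (exists h. L(h,h))
Drive negations inward (¬∀x A ≡ ∃x ¬A, ¬∃x A ≡ ∀x ¬A, De Morgan for ∧/∨):
  (forall d. ~L(d,d)) & (exists d. forall g. (~L(g,d) & ~L(d,g))) | (exists h. L(h,h))
Standardize variables apart so no two quantifiers bind the same name: d↦u1.
  (forall d. ~L(d,d)) & (exists u1. forall g. (~L(g,u1) & ~L(u1,g))) | (exists h. L(h,h))
Finally move all quantifiers to the prefix:
  forall d. exists u1. forall g. exists h. (~L(d,d) & ~L(g,u1) & ~L(u1,g) | L(h,h))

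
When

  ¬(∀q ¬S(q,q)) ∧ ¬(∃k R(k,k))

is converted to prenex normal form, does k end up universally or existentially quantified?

Push ¬ through the quantifiers and connectives to reach negation normal form:
  (∃q S(q,q)) ∧ (∀k ¬R(k,k))
Pull the quantifiers to the front (each side's bound variable is not free in the other side):
  ∃q ∀k (S(q,q) ∧ ¬R(k,k))
The quantifier ∃k sits under an odd number of negations, so it flips to ∀k.

universal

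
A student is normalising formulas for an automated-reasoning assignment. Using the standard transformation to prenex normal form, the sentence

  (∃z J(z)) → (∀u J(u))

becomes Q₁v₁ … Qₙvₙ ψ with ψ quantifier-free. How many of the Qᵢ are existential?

0

Rewrite implications/biconditionals: A → B as ¬A ∨ B.
  ¬(∃z J(z)) ∨ (∀u J(u))
Move each ¬ inward, flipping quantifiers it crosses:
  (∀z ¬J(z)) ∨ (∀u J(u))
Extract every quantifier outward, since the variables are now distinct and don't occur free across branches:
  ∀z ∀u (¬J(z) ∨ J(u))
The prefix is ∀z ∀u: 2 universal, 0 existential.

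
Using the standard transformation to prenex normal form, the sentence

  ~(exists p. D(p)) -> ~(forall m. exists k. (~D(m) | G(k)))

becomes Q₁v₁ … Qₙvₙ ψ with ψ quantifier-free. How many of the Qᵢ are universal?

Eliminate → and ↔ using ¬ and ∨.
  ~~(exists p. D(p)) | ~(forall m. exists k. (~D(m) | G(k)))
Drive negations inward (¬∀x A ≡ ∃x ¬A, ¬∃x A ≡ ∀x ¬A, De Morgan for ∧/∨):
  (exists p. D(p)) | (exists m. forall k. (D(m) & ~G(k)))
All bound variables are already distinct, so no renaming is needed.
Extract every quantifier outward, since the variables are now distinct and don't occur free across branches:
  exists p. exists m. forall k. (D(p) | D(m) & ~G(k))
The prefix is exists p exists m forall k: 1 universal, 2 existential.

1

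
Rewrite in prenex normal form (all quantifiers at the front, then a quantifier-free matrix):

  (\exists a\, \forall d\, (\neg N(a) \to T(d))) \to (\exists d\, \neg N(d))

\forall a\, \exists d\, \exists c\, (\neg N(a) \land \neg T(d) \lor \neg N(c))

Eliminate → and ↔ using ¬ and ∨.
  \neg (\exists a\, \forall d\, (\neg \neg N(a) \lor T(d))) \lor (\exists d\, \neg N(d))
Push ¬ through the quantifiers and connectives to reach negation normal form:
  (\forall a\, \exists d\, (\neg N(a) \land \neg T(d))) \lor (\exists d\, \neg N(d))
Standardize variables apart so no two quantifiers bind the same name: d↦c.
  (\forall a\, \exists d\, (\neg N(a) \land \neg T(d))) \lor (\exists c\, \neg N(c))
Finally move all quantifiers to the prefix:
  \forall a\, \exists d\, \exists c\, (\neg N(a) \land \neg T(d) \lor \neg N(c))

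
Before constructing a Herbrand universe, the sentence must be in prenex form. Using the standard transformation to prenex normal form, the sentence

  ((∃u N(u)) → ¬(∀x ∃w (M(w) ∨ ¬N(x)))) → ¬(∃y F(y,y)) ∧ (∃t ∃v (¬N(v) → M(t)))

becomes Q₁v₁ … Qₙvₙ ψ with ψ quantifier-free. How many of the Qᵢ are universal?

Rewrite implications/biconditionals: A → B as ¬A ∨ B.
  ¬(¬(∃u N(u)) ∨ ¬(∀x ∃w (M(w) ∨ ¬N(x)))) ∨ ¬(∃y F(y,y)) ∧ (∃t ∃v (¬¬N(v) ∨ M(t)))
Move each ¬ inward, flipping quantifiers it crosses:
  (∃u N(u)) ∧ (∀x ∃w (M(w) ∨ ¬N(x))) ∨ (∀y ¬F(y,y)) ∧ (∃t ∃v (N(v) ∨ M(t)))
All bound variables are already distinct, so no renaming is needed.
Pull the quantifiers to the front (each side's bound variable is not free in the other side):
  ∃u ∀x ∃w ∀y ∃t ∃v (N(u) ∧ (M(w) ∨ ¬N(x)) ∨ ¬F(y,y) ∧ (N(v) ∨ M(t)))
The prefix is ∃u ∀x ∃w ∀y ∃t ∃v: 2 universal, 4 existential.

2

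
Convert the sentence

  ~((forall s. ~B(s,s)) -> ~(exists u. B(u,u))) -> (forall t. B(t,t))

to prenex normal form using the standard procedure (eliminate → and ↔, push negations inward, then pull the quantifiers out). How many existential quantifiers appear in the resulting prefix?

1

Eliminate → and ↔ using ¬ and ∨.
  ~~(~(forall s. ~B(s,s)) | ~(exists u. B(u,u))) | (forall t. B(t,t))
Move each ¬ inward, flipping quantifiers it crosses:
  (exists s. B(s,s)) | (forall u. ~B(u,u)) | (forall t. B(t,t))
Finally move all quantifiers to the prefix:
  exists s. forall u. forall t. (B(s,s) | ~B(u,u) | B(t,t))
The prefix is exists s forall u forall t: 2 universal, 1 existential.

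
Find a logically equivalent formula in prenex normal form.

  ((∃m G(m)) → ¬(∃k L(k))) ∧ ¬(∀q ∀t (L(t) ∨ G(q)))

Rewrite implications/biconditionals: A → B as ¬A ∨ B.
  (¬(∃m G(m)) ∨ ¬(∃k L(k))) ∧ ¬(∀q ∀t (L(t) ∨ G(q)))
Move each ¬ inward, flipping quantifiers it crosses:
  ((∀m ¬G(m)) ∨ (∀k ¬L(k))) ∧ (∃q ∃t (¬L(t) ∧ ¬G(q)))
All bound variables are already distinct, so no renaming is needed.
Pull the quantifiers to the front (each side's bound variable is not free in the other side):
  ∀m ∀k ∃q ∃t ((¬G(m) ∨ ¬L(k)) ∧ ¬L(t) ∧ ¬G(q))

∀m ∀k ∃q ∃t ((¬G(m) ∨ ¬L(k)) ∧ ¬L(t) ∧ ¬G(q))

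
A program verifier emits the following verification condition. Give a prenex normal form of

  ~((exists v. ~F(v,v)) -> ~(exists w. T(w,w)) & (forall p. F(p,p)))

Eliminate → and ↔ using ¬ and ∨.
  ~(~(exists v. ~F(v,v)) | ~(exists w. T(w,w)) & (forall p. F(p,p)))
Move each ¬ inward, flipping quantifiers it crosses:
  (exists v. ~F(v,v)) & ((exists w. T(w,w)) | (exists p. ~F(p,p)))
All bound variables are already distinct, so no renaming is needed.
Extract every quantifier outward, since the variables are now distinct and don't occur free across branches:
  exists v. exists w. exists p. (~F(v,v) & (T(w,w) | ~F(p,p)))

exists v. exists w. exists p. (~F(v,v) & (T(w,w) | ~F(p,p)))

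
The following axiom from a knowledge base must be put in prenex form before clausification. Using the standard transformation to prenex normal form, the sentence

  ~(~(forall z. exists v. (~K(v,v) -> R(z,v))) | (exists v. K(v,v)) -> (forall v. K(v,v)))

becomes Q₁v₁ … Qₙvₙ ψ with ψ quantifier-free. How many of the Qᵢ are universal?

First replace A → B with ¬A ∨ B.
  ~(~(~(forall z. exists v. (~~K(v,v) | R(z,v))) | (exists v. K(v,v))) | (forall v. K(v,v)))
Move each ¬ inward, flipping quantifiers it crosses:
  ((exists z. forall v. (~K(v,v) & ~R(z,v))) | (exists v. K(v,v))) & (exists v. ~K(v,v))
Give each quantifier a distinct variable: v↦t, v↦p.
  ((exists z. forall v. (~K(v,v) & ~R(z,v))) | (exists t. K(t,t))) & (exists p. ~K(p,p))
Extract every quantifier outward, since the variables are now distinct and don't occur free across branches:
  exists z. forall v. exists t. exists p. ((~K(v,v) & ~R(z,v) | K(t,t)) & ~K(p,p))
The prefix is exists z forall v exists t exists p: 1 universal, 3 existential.

1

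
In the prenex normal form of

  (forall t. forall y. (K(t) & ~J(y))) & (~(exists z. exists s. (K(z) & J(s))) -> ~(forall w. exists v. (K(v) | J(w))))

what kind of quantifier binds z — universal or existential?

existential

Rewrite implications/biconditionals: A → B as ¬A ∨ B.
  (forall t. forall y. (K(t) & ~J(y))) & (~~(exists z. exists s. (K(z) & J(s))) | ~(forall w. exists v. (K(v) | J(w))))
Push ¬ through the quantifiers and connectives to reach negation normal form:
  (forall t. forall y. (K(t) & ~J(y))) & ((exists z. exists s. (K(z) & J(s))) | (exists w. forall v. (~K(v) & ~J(w))))
All bound variables are already distinct, so no renaming is needed.
Extract every quantifier outward, since the variables are now distinct and don't occur free across branches:
  forall t. forall y. exists z. exists s. exists w. forall v. (K(t) & ~J(y) & (K(z) & J(s) | ~K(v) & ~J(w)))
The quantifier exists z sits under an even number of negations (counting the antecedent side of each →), so it remains existential.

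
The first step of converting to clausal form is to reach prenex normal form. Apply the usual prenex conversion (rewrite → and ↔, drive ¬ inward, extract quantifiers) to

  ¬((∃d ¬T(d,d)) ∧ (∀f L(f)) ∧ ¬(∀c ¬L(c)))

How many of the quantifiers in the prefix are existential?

1

Drive negations inward (¬∀x A ≡ ∃x ¬A, ¬∃x A ≡ ∀x ¬A, De Morgan for ∧/∨):
  (∀d T(d,d)) ∨ (∃f ¬L(f)) ∨ (∀c ¬L(c))
All bound variables are already distinct, so no renaming is needed.
Extract every quantifier outward, since the variables are now distinct and don't occur free across branches:
  ∀d ∃f ∀c (T(d,d) ∨ ¬L(f) ∨ ¬L(c))
The prefix is ∀d ∃f ∀c: 2 universal, 1 existential.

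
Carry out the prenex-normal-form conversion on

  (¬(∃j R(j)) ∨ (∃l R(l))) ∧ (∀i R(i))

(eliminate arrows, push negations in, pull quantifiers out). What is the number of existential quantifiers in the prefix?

1

Push ¬ through the quantifiers and connectives to reach negation normal form:
  ((∀j ¬R(j)) ∨ (∃l R(l))) ∧ (∀i R(i))
All bound variables are already distinct, so no renaming is needed.
Pull the quantifiers to the front (each side's bound variable is not free in the other side):
  ∀j ∃l ∀i ((¬R(j) ∨ R(l)) ∧ R(i))
The prefix is ∀j ∃l ∀i: 2 universal, 1 existential.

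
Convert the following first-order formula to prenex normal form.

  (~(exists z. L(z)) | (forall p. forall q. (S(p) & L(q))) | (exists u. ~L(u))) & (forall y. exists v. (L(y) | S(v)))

forall z. forall p. forall q. exists u. forall y. exists v. ((~L(z) | S(p) & L(q) | ~L(u)) & (L(y) | S(v)))

Drive negations inward (¬∀x A ≡ ∃x ¬A, ¬∃x A ≡ ∀x ¬A, De Morgan for ∧/∨):
  ((forall z. ~L(z)) | (forall p. forall q. (S(p) & L(q))) | (exists u. ~L(u))) & (forall y. exists v. (L(y) | S(v)))
Finally move all quantifiers to the prefix:
  forall z. forall p. forall q. exists u. forall y. exists v. ((~L(z) | S(p) & L(q) | ~L(u)) & (L(y) | S(v)))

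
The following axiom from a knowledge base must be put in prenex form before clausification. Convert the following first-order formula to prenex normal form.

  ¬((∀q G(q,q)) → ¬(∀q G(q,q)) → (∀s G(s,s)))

∀q ∃b ∃s (G(q,q) ∧ ¬G(b,b) ∧ ¬G(s,s))

Rewrite implications/biconditionals: A → B as ¬A ∨ B.
  ¬(¬(∀q G(q,q)) ∨ ¬¬(∀q G(q,q)) ∨ (∀s G(s,s)))
Push ¬ through the quantifiers and connectives to reach negation normal form:
  (∀q G(q,q)) ∧ (∃q ¬G(q,q)) ∧ (∃s ¬G(s,s))
Standardize variables apart so no two quantifiers bind the same name: q↦b.
  (∀q G(q,q)) ∧ (∃b ¬G(b,b)) ∧ (∃s ¬G(s,s))
Finally move all quantifiers to the prefix:
  ∀q ∃b ∃s (G(q,q) ∧ ¬G(b,b) ∧ ¬G(s,s))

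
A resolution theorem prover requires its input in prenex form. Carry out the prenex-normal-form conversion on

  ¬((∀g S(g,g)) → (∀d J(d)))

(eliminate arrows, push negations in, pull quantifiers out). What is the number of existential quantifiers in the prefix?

1

Rewrite implications/biconditionals: A → B as ¬A ∨ B.
  ¬(¬(∀g S(g,g)) ∨ (∀d J(d)))
Push ¬ through the quantifiers and connectives to reach negation normal form:
  (∀g S(g,g)) ∧ (∃d ¬J(d))
All bound variables are already distinct, so no renaming is needed.
Extract every quantifier outward, since the variables are now distinct and don't occur free across branches:
  ∀g ∃d (S(g,g) ∧ ¬J(d))
The prefix is ∀g ∃d: 1 universal, 1 existential.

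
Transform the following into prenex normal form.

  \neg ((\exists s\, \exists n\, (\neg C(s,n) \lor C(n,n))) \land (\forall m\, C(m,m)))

Push ¬ through the quantifiers and connectives to reach negation normal form:
  (\forall s\, \forall n\, (C(s,n) \land \neg C(n,n))) \lor (\exists m\, \neg C(m,m))
Pull the quantifiers to the front (each side's bound variable is not free in the other side):
  \forall s\, \forall n\, \exists m\, (C(s,n) \land \neg C(n,n) \lor \neg C(m,m))

\forall s\, \forall n\, \exists m\, (C(s,n) \land \neg C(n,n) \lor \neg C(m,m))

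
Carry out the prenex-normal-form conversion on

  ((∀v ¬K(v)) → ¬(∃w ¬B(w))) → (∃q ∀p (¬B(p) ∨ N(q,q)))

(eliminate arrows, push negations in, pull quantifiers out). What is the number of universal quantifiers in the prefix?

Eliminate → and ↔ using ¬ and ∨.
  ¬(¬(∀v ¬K(v)) ∨ ¬(∃w ¬B(w))) ∨ (∃q ∀p (¬B(p) ∨ N(q,q)))
Push ¬ through the quantifiers and connectives to reach negation normal form:
  (∀v ¬K(v)) ∧ (∃w ¬B(w)) ∨ (∃q ∀p (¬B(p) ∨ N(q,q)))
All bound variables are already distinct, so no renaming is needed.
Finally move all quantifiers to the prefix:
  ∀v ∃w ∃q ∀p (¬K(v) ∧ ¬B(w) ∨ ¬B(p) ∨ N(q,q))
The prefix is ∀v ∃w ∃q ∀p: 2 universal, 2 existential.

2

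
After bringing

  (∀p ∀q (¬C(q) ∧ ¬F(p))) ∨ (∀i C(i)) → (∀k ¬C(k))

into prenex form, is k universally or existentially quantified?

universal

Rewrite implications/biconditionals: A → B as ¬A ∨ B.
  ¬((∀p ∀q (¬C(q) ∧ ¬F(p))) ∨ (∀i C(i))) ∨ (∀k ¬C(k))
Push ¬ through the quantifiers and connectives to reach negation normal form:
  (∃p ∃q (C(q) ∨ F(p))) ∧ (∃i ¬C(i)) ∨ (∀k ¬C(k))
Pull the quantifiers to the front (each side's bound variable is not free in the other side):
  ∃p ∃q ∃i ∀k ((C(q) ∨ F(p)) ∧ ¬C(i) ∨ ¬C(k))
The quantifier ∀k sits under an even number of negations (counting the antecedent side of each →), so it remains universal.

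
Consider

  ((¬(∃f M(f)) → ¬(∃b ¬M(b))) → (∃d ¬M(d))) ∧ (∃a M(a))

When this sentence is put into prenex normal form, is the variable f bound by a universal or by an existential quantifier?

universal

Eliminate → and ↔ using ¬ and ∨.
  (¬(¬¬(∃f M(f)) ∨ ¬(∃b ¬M(b))) ∨ (∃d ¬M(d))) ∧ (∃a M(a))
Push ¬ through the quantifiers and connectives to reach negation normal form:
  ((∀f ¬M(f)) ∧ (∃b ¬M(b)) ∨ (∃d ¬M(d))) ∧ (∃a M(a))
Pull the quantifiers to the front (each side's bound variable is not free in the other side):
  ∀f ∃b ∃d ∃a ((¬M(f) ∧ ¬M(b) ∨ ¬M(d)) ∧ M(a))
The quantifier ∃f sits under an odd number of negations (counting the antecedent side of each →), so it flips to ∀f.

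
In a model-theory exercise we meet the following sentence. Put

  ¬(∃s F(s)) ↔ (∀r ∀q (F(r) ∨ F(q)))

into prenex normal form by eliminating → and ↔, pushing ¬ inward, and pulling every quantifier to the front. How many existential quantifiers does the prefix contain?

Eliminate → and ↔ using ¬ and ∨; A ↔ B as (¬A ∨ B) ∧ (¬B ∨ A).
  (¬¬(∃s F(s)) ∨ (∀r ∀q (F(r) ∨ F(q)))) ∧ (¬(∀r ∀q (F(r) ∨ F(q))) ∨ ¬(∃s F(s)))
Move each ¬ inward, flipping quantifiers it crosses:
  ((∃s F(s)) ∨ (∀r ∀q (F(r) ∨ F(q)))) ∧ ((∃r ∃q (¬F(r) ∧ ¬F(q))) ∨ (∀s ¬F(s)))
Standardize variables apart so no two quantifiers bind the same name: r↦x, q↦z, s↦t.
  ((∃s F(s)) ∨ (∀r ∀q (F(r) ∨ F(q)))) ∧ ((∃x ∃z (¬F(x) ∧ ¬F(z))) ∨ (∀t ¬F(t)))
Pull the quantifiers to the front (each side's bound variable is not free in the other side):
  ∃s ∀r ∀q ∃x ∃z ∀t ((F(s) ∨ F(r) ∨ F(q)) ∧ (¬F(x) ∧ ¬F(z) ∨ ¬F(t)))
The prefix is ∃s ∀r ∀q ∃x ∃z ∀t: 3 universal, 3 existential.

3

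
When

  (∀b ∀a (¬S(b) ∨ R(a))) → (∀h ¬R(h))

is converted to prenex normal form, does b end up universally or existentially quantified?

existential

Eliminate → and ↔ using ¬ and ∨.
  ¬(∀b ∀a (¬S(b) ∨ R(a))) ∨ (∀h ¬R(h))
Push ¬ through the quantifiers and connectives to reach negation normal form:
  (∃b ∃a (S(b) ∧ ¬R(a))) ∨ (∀h ¬R(h))
All bound variables are already distinct, so no renaming is needed.
Extract every quantifier outward, since the variables are now distinct and don't occur free across branches:
  ∃b ∃a ∀h (S(b) ∧ ¬R(a) ∨ ¬R(h))
The quantifier ∀b sits under an odd number of negations (counting the antecedent side of each →), so it flips to ∃b.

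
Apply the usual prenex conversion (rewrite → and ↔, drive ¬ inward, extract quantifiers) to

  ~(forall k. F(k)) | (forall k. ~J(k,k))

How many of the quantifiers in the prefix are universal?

1

Push ¬ through the quantifiers and connectives to reach negation normal form:
  (exists k. ~F(k)) | (forall k. ~J(k,k))
Standardize variables apart so no two quantifiers bind the same name: k↦s.
  (exists k. ~F(k)) | (forall s. ~J(s,s))
Extract every quantifier outward, since the variables are now distinct and don't occur free across branches:
  exists k. forall s. (~F(k) | ~J(s,s))
The prefix is exists k forall s: 1 universal, 1 existential.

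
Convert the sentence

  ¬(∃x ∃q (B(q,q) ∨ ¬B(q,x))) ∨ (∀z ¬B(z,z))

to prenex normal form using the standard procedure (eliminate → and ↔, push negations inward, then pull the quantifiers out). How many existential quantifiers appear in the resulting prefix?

Move each ¬ inward, flipping quantifiers it crosses:
  (∀x ∀q (¬B(q,q) ∧ B(q,x))) ∨ (∀z ¬B(z,z))
Finally move all quantifiers to the prefix:
  ∀x ∀q ∀z (¬B(q,q) ∧ B(q,x) ∨ ¬B(z,z))
The prefix is ∀x ∀q ∀z: 3 universal, 0 existential.

0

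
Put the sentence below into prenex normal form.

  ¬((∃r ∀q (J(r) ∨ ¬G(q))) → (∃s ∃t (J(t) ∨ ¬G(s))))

First replace A → B with ¬A ∨ B.
  ¬(¬(∃r ∀q (J(r) ∨ ¬G(q))) ∨ (∃s ∃t (J(t) ∨ ¬G(s))))
Move each ¬ inward, flipping quantifiers it crosses:
  (∃r ∀q (J(r) ∨ ¬G(q))) ∧ (∀s ∀t (¬J(t) ∧ G(s)))
Extract every quantifier outward, since the variables are now distinct and don't occur free across branches:
  ∃r ∀q ∀s ∀t ((J(r) ∨ ¬G(q)) ∧ ¬J(t) ∧ G(s))

∃r ∀q ∀s ∀t ((J(r) ∨ ¬G(q)) ∧ ¬J(t) ∧ G(s))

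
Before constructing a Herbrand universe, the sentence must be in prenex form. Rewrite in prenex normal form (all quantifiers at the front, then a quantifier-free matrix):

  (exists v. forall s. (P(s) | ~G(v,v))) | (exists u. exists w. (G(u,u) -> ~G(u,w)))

Rewrite implications/biconditionals: A → B as ¬A ∨ B.
  (exists v. forall s. (P(s) | ~G(v,v))) | (exists u. exists w. (~G(u,u) | ~G(u,w)))
Extract every quantifier outward, since the variables are now distinct and don't occur free across branches:
  exists v. forall s. exists u. exists w. (P(s) | ~G(v,v) | ~G(u,u) | ~G(u,w))

exists v. forall s. exists u. exists w. (P(s) | ~G(v,v) | ~G(u,u) | ~G(u,w))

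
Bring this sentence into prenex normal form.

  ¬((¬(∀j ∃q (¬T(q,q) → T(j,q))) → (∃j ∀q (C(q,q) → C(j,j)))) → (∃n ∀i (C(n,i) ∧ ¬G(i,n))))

∀j ∃q ∃y ∀x1 ∀n ∃i ((T(q,q) ∨ T(j,q) ∨ ¬C(x1,x1) ∨ C(y,y)) ∧ (¬C(n,i) ∨ G(i,n)))

First replace A → B with ¬A ∨ B.
  ¬(¬(¬¬(∀j ∃q (¬¬T(q,q) ∨ T(j,q))) ∨ (∃j ∀q (¬C(q,q) ∨ C(j,j)))) ∨ (∃n ∀i (C(n,i) ∧ ¬G(i,n))))
Push ¬ through the quantifiers and connectives to reach negation normal form:
  ((∀j ∃q (T(q,q) ∨ T(j,q))) ∨ (∃j ∀q (¬C(q,q) ∨ C(j,j)))) ∧ (∀n ∃i (¬C(n,i) ∨ G(i,n)))
Standardize variables apart so no two quantifiers bind the same name: j↦y, q↦x1.
  ((∀j ∃q (T(q,q) ∨ T(j,q))) ∨ (∃y ∀x1 (¬C(x1,x1) ∨ C(y,y)))) ∧ (∀n ∃i (¬C(n,i) ∨ G(i,n)))
Pull the quantifiers to the front (each side's bound variable is not free in the other side):
  ∀j ∃q ∃y ∀x1 ∀n ∃i ((T(q,q) ∨ T(j,q) ∨ ¬C(x1,x1) ∨ C(y,y)) ∧ (¬C(n,i) ∨ G(i,n)))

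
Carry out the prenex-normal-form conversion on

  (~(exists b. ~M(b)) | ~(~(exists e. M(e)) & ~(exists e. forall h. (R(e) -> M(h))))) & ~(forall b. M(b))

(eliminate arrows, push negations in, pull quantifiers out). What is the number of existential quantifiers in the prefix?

3

First replace A → B with ¬A ∨ B.
  (~(exists b. ~M(b)) | ~(~(exists e. M(e)) & ~(exists e. forall h. (~R(e) | M(h))))) & ~(forall b. M(b))
Drive negations inward (¬∀x A ≡ ∃x ¬A, ¬∃x A ≡ ∀x ¬A, De Morgan for ∧/∨):
  ((forall b. M(b)) | (exists e. M(e)) | (exists e. forall h. (~R(e) | M(h)))) & (exists b. ~M(b))
Standardize variables apart so no two quantifiers bind the same name: e↦v1, b↦y.
  ((forall b. M(b)) | (exists e. M(e)) | (exists v1. forall h. (~R(v1) | M(h)))) & (exists y. ~M(y))
Pull the quantifiers to the front (each side's bound variable is not free in the other side):
  forall b. exists e. exists v1. forall h. exists y. ((M(b) | M(e) | ~R(v1) | M(h)) & ~M(y))
The prefix is forall b exists e exists v1 forall h exists y: 2 universal, 3 existential.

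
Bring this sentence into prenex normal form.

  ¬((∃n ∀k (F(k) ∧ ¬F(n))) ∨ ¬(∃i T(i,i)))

Drive negations inward (¬∀x A ≡ ∃x ¬A, ¬∃x A ≡ ∀x ¬A, De Morgan for ∧/∨):
  (∀n ∃k (¬F(k) ∨ F(n))) ∧ (∃i T(i,i))
Pull the quantifiers to the front (each side's bound variable is not free in the other side):
  ∀n ∃k ∃i ((¬F(k) ∨ F(n)) ∧ T(i,i))

∀n ∃k ∃i ((¬F(k) ∨ F(n)) ∧ T(i,i))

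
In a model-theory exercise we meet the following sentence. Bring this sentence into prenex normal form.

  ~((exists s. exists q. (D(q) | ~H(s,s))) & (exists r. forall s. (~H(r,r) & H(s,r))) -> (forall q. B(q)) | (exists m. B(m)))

First replace A → B with ¬A ∨ B.
  ~(~((exists s. exists q. (D(q) | ~H(s,s))) & (exists r. forall s. (~H(r,r) & H(s,r)))) | (forall q. B(q)) | (exists m. B(m)))
Push ¬ through the quantifiers and connectives to reach negation normal form:
  (exists s. exists q. (D(q) | ~H(s,s))) & (exists r. forall s. (~H(r,r) & H(s,r))) & (exists q. ~B(q)) & (forall m. ~B(m))
Standardize variables apart so no two quantifiers bind the same name: s↦x1, q↦w1.
  (exists s. exists q. (D(q) | ~H(s,s))) & (exists r. forall x1. (~H(r,r) & H(x1,r))) & (exists w1. ~B(w1)) & (forall m. ~B(m))
Pull the quantifiers to the front (each side's bound variable is not free in the other side):
  exists s. exists q. exists r. forall x1. exists w1. forall m. ((D(q) | ~H(s,s)) & ~H(r,r) & H(x1,r) & ~B(w1) & ~B(m))

exists s. exists q. exists r. forall x1. exists w1. forall m. ((D(q) | ~H(s,s)) & ~H(r,r) & H(x1,r) & ~B(w1) & ~B(m))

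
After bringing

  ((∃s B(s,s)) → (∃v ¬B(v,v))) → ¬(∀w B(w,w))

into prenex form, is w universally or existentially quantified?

existential

Eliminate → and ↔ using ¬ and ∨.
  ¬(¬(∃s B(s,s)) ∨ (∃v ¬B(v,v))) ∨ ¬(∀w B(w,w))
Push ¬ through the quantifiers and connectives to reach negation normal form:
  (∃s B(s,s)) ∧ (∀v B(v,v)) ∨ (∃w ¬B(w,w))
All bound variables are already distinct, so no renaming is needed.
Pull the quantifiers to the front (each side's bound variable is not free in the other side):
  ∃s ∀v ∃w (B(s,s) ∧ B(v,v) ∨ ¬B(w,w))
The quantifier ∀w sits under an odd number of negations (counting the antecedent side of each →), so it flips to ∃w.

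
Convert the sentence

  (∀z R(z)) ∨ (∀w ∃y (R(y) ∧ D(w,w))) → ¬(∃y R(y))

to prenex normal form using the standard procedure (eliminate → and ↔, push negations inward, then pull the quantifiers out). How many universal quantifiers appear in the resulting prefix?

2

First replace A → B with ¬A ∨ B.
  ¬((∀z R(z)) ∨ (∀w ∃y (R(y) ∧ D(w,w)))) ∨ ¬(∃y R(y))
Move each ¬ inward, flipping quantifiers it crosses:
  (∃z ¬R(z)) ∧ (∃w ∀y (¬R(y) ∨ ¬D(w,w))) ∨ (∀y ¬R(y))
Rename bound variables to avoid capture: y↦b.
  (∃z ¬R(z)) ∧ (∃w ∀y (¬R(y) ∨ ¬D(w,w))) ∨ (∀b ¬R(b))
Pull the quantifiers to the front (each side's bound variable is not free in the other side):
  ∃z ∃w ∀y ∀b (¬R(z) ∧ (¬R(y) ∨ ¬D(w,w)) ∨ ¬R(b))
The prefix is ∃z ∃w ∀y ∀b: 2 universal, 2 existential.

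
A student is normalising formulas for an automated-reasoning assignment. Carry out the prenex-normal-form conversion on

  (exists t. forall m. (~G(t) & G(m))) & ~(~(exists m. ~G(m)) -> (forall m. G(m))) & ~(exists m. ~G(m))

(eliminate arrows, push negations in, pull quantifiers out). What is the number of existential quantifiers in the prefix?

Eliminate → and ↔ using ¬ and ∨.
  (exists t. forall m. (~G(t) & G(m))) & ~(~~(exists m. ~G(m)) | (forall m. G(m))) & ~(exists m. ~G(m))
Push ¬ through the quantifiers and connectives to reach negation normal form:
  (exists t. forall m. (~G(t) & G(m))) & (forall m. G(m)) & (exists m. ~G(m)) & (forall m. G(m))
Rename bound variables to avoid capture: m↦b, m↦a, m↦u.
  (exists t. forall m. (~G(t) & G(m))) & (forall b. G(b)) & (exists a. ~G(a)) & (forall u. G(u))
Extract every quantifier outward, since the variables are now distinct and don't occur free across branches:
  exists t. forall m. forall b. exists a. forall u. (~G(t) & G(m) & G(b) & ~G(a) & G(u))
The prefix is exists t forall m forall b exists a forall u: 3 universal, 2 existential.

2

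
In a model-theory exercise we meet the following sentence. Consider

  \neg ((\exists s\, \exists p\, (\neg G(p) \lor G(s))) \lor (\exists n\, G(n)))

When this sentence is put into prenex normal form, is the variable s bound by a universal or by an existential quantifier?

Drive negations inward (¬∀x A ≡ ∃x ¬A, ¬∃x A ≡ ∀x ¬A, De Morgan for ∧/∨):
  (\forall s\, \forall p\, (G(p) \land \neg G(s))) \land (\forall n\, \neg G(n))
All bound variables are already distinct, so no renaming is needed.
Pull the quantifiers to the front (each side's bound variable is not free in the other side):
  \forall s\, \forall p\, \forall n\, (G(p) \land \neg G(s) \land \neg G(n))
The quantifier \exists s sits under an odd number of negations, so it flips to \forall s.

universal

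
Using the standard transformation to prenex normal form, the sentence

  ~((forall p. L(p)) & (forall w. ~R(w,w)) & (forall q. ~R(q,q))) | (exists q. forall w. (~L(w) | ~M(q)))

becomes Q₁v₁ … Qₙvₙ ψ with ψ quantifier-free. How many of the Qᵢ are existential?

Move each ¬ inward, flipping quantifiers it crosses:
  (exists p. ~L(p)) | (exists w. R(w,w)) | (exists q. R(q,q)) | (exists q. forall w. (~L(w) | ~M(q)))
Rename bound variables to avoid capture: q↦v, w↦s.
  (exists p. ~L(p)) | (exists w. R(w,w)) | (exists q. R(q,q)) | (exists v. forall s. (~L(s) | ~M(v)))
Pull the quantifiers to the front (each side's bound variable is not free in the other side):
  exists p. exists w. exists q. exists v. forall s. (~L(p) | R(w,w) | R(q,q) | ~L(s) | ~M(v))
The prefix is exists p exists w exists q exists v forall s: 1 universal, 4 existential.

4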